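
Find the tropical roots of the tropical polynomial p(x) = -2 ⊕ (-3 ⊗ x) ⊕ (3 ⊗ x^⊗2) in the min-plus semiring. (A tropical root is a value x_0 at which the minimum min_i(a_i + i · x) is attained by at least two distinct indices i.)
Roots: {-6, 1}

Each tropical root is a break point of the lower envelope of the lines y = a_i + i · x (there are 3 lines, with slopes 0, 1, ..., 2). Only the lines that attain the minimum somewhere contribute to roots; other lines are dominated. Here the surviving (envelope) indices are i = 2, i = 1, i = 0.
Intersections between consecutive envelope lines give the roots: for adjacent envelope indices i < j the intersection is x = (a_i − a_j) / (j − i). Reading off the sorted break points: {-6, 1}.
Verification: at each break x_0, at least two indices attain the minimum of min_i(a_i + i · x_0).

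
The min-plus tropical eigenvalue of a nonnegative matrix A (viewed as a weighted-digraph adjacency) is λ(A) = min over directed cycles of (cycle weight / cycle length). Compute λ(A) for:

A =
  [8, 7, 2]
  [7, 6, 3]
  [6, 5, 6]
λ(A) = 4

Enumerate directed cycles and compute their means (weight / length). Sample:
  cycle 0 → 0: weight = 8, length = 1, mean = 8/1 ≈ 8.000
  cycle 1 → 1: weight = 6, length = 1, mean = 6/1 ≈ 6.000
  cycle 2 → 2: weight = 6, length = 1, mean = 6/1 ≈ 6.000
  cycle 0 → 1 → 0: weight = 14, length = 2, mean = 14/2 ≈ 7.000
  cycle 0 → 2 → 0: weight = 8, length = 2, mean = 8/2 ≈ 4.000
  cycle 1 → 0 → 1: weight = 14, length = 2, mean = 14/2 ≈ 7.000
Minimum mean = 4.000, attained e.g. along the cycle 0 → 2 → 0 with weight 8 and length 2. So λ(A) = 8/2 = 4.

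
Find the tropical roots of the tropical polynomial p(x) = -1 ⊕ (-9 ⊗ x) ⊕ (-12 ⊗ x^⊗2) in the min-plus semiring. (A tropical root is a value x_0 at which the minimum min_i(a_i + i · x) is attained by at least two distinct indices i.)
Roots: {3, 8}

Each tropical root is a break point of the lower envelope of the lines y = a_i + i · x (there are 3 lines, with slopes 0, 1, ..., 2). Only the lines that attain the minimum somewhere contribute to roots; other lines are dominated. Here the surviving (envelope) indices are i = 2, i = 1, i = 0.
Intersections between consecutive envelope lines give the roots: for adjacent envelope indices i < j the intersection is x = (a_i − a_j) / (j − i). Reading off the sorted break points: {3, 8}.
Verification: at each break x_0, at least two indices attain the minimum of min_i(a_i + i · x_0).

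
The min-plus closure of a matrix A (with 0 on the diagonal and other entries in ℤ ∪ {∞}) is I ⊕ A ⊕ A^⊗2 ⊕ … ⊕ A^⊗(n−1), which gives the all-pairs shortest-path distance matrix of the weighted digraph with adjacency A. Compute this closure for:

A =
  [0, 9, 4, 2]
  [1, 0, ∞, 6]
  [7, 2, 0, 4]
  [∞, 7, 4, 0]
Closure =
  [0, 6, 4, 2]
  [1, 0, 5, 3]
  [3, 2, 0, 4]
  [7, 6, 4, 0]

This is the Floyd-Warshall all-pairs shortest-path computation. For each intermediate vertex k = 0, 1, …, 3, update dist[i][j] ← min(dist[i][j], dist[i][k] + dist[k][j]). The final matrix gives, for each (i, j), the minimum total weight of any directed path from i to j (possibly empty when i = j).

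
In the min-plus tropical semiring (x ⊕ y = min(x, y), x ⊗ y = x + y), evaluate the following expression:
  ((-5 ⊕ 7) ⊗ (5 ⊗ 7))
((-5 ⊕ 7) ⊗ (5 ⊗ 7)) = 7

Expand innermost to outermost. Recall ⊕ takes the minimum of its arguments and ⊗ takes their sum. Working out the expression ((-5 ⊕ 7) ⊗ (5 ⊗ 7)) gives 7.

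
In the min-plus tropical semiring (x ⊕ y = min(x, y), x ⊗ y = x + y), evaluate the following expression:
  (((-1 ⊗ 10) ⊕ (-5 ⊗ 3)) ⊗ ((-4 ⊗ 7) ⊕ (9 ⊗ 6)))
(((-1 ⊗ 10) ⊕ (-5 ⊗ 3)) ⊗ ((-4 ⊗ 7) ⊕ (9 ⊗ 6))) = 1

Expand innermost to outermost. Recall ⊕ takes the minimum of its arguments and ⊗ takes their sum. Working out the expression (((-1 ⊗ 10) ⊕ (-5 ⊗ 3)) ⊗ ((-4 ⊗ 7) ⊕ (9 ⊗ 6))) gives 1.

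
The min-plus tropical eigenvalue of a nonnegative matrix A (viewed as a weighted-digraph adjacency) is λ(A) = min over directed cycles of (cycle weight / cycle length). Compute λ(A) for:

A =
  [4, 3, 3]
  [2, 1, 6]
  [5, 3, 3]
λ(A) = 1

Enumerate directed cycles and compute their means (weight / length). Sample:
  cycle 0 → 0: weight = 4, length = 1, mean = 4/1 ≈ 4.000
  cycle 1 → 1: weight = 1, length = 1, mean = 1/1 ≈ 1.000
  cycle 2 → 2: weight = 3, length = 1, mean = 3/1 ≈ 3.000
  cycle 0 → 1 → 0: weight = 5, length = 2, mean = 5/2 ≈ 2.500
  cycle 0 → 2 → 0: weight = 8, length = 2, mean = 8/2 ≈ 4.000
  cycle 1 → 0 → 1: weight = 5, length = 2, mean = 5/2 ≈ 2.500
Minimum mean = 1.000, attained e.g. along the cycle 1 → 1 with weight 1 and length 1. So λ(A) = 1/1 = 1.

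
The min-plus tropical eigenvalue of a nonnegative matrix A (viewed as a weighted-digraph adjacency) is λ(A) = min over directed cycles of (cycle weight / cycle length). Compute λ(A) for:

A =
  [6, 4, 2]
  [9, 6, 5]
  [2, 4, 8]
λ(A) = 2

Enumerate directed cycles and compute their means (weight / length). Sample:
  cycle 0 → 0: weight = 6, length = 1, mean = 6/1 ≈ 6.000
  cycle 1 → 1: weight = 6, length = 1, mean = 6/1 ≈ 6.000
  cycle 2 → 2: weight = 8, length = 1, mean = 8/1 ≈ 8.000
  cycle 0 → 1 → 0: weight = 13, length = 2, mean = 13/2 ≈ 6.500
  cycle 0 → 2 → 0: weight = 4, length = 2, mean = 4/2 ≈ 2.000
  cycle 1 → 0 → 1: weight = 13, length = 2, mean = 13/2 ≈ 6.500
Minimum mean = 2.000, attained e.g. along the cycle 0 → 2 → 0 with weight 4 and length 2. So λ(A) = 4/2 = 2.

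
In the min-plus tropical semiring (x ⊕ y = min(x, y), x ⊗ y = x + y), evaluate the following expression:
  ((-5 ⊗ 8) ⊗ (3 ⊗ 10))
((-5 ⊗ 8) ⊗ (3 ⊗ 10)) = 16

Expand innermost to outermost. Recall ⊕ takes the minimum of its arguments and ⊗ takes their sum. Working out the expression ((-5 ⊗ 8) ⊗ (3 ⊗ 10)) gives 16.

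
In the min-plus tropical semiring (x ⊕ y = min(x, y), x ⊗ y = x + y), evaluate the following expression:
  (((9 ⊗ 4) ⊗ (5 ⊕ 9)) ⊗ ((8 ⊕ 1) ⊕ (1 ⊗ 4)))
(((9 ⊗ 4) ⊗ (5 ⊕ 9)) ⊗ ((8 ⊕ 1) ⊕ (1 ⊗ 4))) = 19

Expand innermost to outermost. Recall ⊕ takes the minimum of its arguments and ⊗ takes their sum. Working out the expression (((9 ⊗ 4) ⊗ (5 ⊕ 9)) ⊗ ((8 ⊕ 1) ⊕ (1 ⊗ 4))) gives 19.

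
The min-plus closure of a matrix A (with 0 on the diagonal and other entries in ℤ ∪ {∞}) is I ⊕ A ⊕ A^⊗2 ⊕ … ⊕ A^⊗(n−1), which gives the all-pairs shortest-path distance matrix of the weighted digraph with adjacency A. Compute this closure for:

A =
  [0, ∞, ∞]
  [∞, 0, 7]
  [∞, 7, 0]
Closure =
  [0, ∞, ∞]
  [∞, 0, 7]
  [∞, 7, 0]

This is the Floyd-Warshall all-pairs shortest-path computation. For each intermediate vertex k = 0, 1, …, 2, update dist[i][j] ← min(dist[i][j], dist[i][k] + dist[k][j]). The final matrix gives, for each (i, j), the minimum total weight of any directed path from i to j (possibly empty when i = j).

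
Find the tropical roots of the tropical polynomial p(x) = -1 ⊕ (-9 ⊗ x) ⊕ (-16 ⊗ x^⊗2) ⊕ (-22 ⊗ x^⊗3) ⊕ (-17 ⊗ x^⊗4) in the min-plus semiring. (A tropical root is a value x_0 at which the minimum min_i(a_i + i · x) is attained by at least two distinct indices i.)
Roots: {-5, 6, 7, 8}

Each tropical root is a break point of the lower envelope of the lines y = a_i + i · x (there are 5 lines, with slopes 0, 1, ..., 4). Only the lines that attain the minimum somewhere contribute to roots; other lines are dominated. Here the surviving (envelope) indices are i = 4, i = 3, i = 2, i = 1, i = 0.
Intersections between consecutive envelope lines give the roots: for adjacent envelope indices i < j the intersection is x = (a_i − a_j) / (j − i). Reading off the sorted break points: {-5, 6, 7, 8}.
Verification: at each break x_0, at least two indices attain the minimum of min_i(a_i + i · x_0).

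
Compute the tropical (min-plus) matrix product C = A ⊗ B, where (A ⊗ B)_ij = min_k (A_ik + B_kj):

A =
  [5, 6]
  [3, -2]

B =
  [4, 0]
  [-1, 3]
A ⊗ B =
  [5, 5]
  [-3, 1]

Apply the min-plus product entry-by-entry:
  C[0][0] = min over k of (A[0][0] + B[0][0] = 5 + 4 = 9, A[0][1] + B[1][0] = 6 + -1 = 5) = 5 (attained at k = 1)
  C[0][1] = min over k of (A[0][0] + B[0][1] = 5 + 0 = 5, A[0][1] + B[1][1] = 6 + 3 = 9) = 5 (attained at k = 0)
  C[1][0] = min over k of (A[1][0] + B[0][0] = 3 + 4 = 7, A[1][1] + B[1][0] = -2 + -1 = -3) = -3 (attained at k = 1)
  C[1][1] = min over k of (A[1][0] + B[0][1] = 3 + 0 = 3, A[1][1] + B[1][1] = -2 + 3 = 1) = 1 (attained at k = 1)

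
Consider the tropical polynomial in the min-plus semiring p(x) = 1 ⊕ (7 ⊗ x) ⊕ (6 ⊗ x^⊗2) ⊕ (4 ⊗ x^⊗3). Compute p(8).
p(8) = 1

A tropical monomial a ⊗ x^⊗i evaluates to a + i · x. Evaluating each term at x = 8:
  Term 0 contributes 1 + 0 · 8 = 1
  Term 1 contributes 7 + 1 · 8 = 15
  Term 2 contributes 6 + 2 · 8 = 22
  Term 3 contributes 4 + 3 · 8 = 28
p(8) = ⊕ of these = min[1, 15, 22, 28] = 1.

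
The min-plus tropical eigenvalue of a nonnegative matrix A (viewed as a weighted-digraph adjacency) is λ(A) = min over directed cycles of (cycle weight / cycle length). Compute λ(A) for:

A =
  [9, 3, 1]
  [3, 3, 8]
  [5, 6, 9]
λ(A) = 3

Enumerate directed cycles and compute their means (weight / length). Sample:
  cycle 0 → 0: weight = 9, length = 1, mean = 9/1 ≈ 9.000
  cycle 1 → 1: weight = 3, length = 1, mean = 3/1 ≈ 3.000
  cycle 2 → 2: weight = 9, length = 1, mean = 9/1 ≈ 9.000
  cycle 0 → 1 → 0: weight = 6, length = 2, mean = 6/2 ≈ 3.000
  cycle 0 → 2 → 0: weight = 6, length = 2, mean = 6/2 ≈ 3.000
  cycle 1 → 0 → 1: weight = 6, length = 2, mean = 6/2 ≈ 3.000
Minimum mean = 3.000, attained e.g. along the cycle 1 → 1 with weight 3 and length 1. So λ(A) = 3/1 = 3.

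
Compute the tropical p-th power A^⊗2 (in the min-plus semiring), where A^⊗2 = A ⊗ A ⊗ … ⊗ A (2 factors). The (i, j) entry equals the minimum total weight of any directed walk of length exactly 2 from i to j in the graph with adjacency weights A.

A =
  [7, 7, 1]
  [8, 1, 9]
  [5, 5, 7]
A^⊗2 =
  [6, 6, 8]
  [9, 2, 9]
  [12, 6, 6]

Each entry (A^⊗2)_ij equals the minimum over all length-2 walks i = v_0 → v_1 → … → v_2 = j of Σ_t A[v_t][v_{t+1}]. For example, for (i, j) = (0, 2) we minimise over 3 possible intermediate vertex sequences; the minimum is 8, attained along the walk 0 → 0 → 2.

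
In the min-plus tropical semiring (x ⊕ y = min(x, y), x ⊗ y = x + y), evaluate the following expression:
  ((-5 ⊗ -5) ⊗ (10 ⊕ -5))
((-5 ⊗ -5) ⊗ (10 ⊕ -5)) = -15

Expand innermost to outermost. Recall ⊕ takes the minimum of its arguments and ⊗ takes their sum. Working out the expression ((-5 ⊗ -5) ⊗ (10 ⊕ -5)) gives -15.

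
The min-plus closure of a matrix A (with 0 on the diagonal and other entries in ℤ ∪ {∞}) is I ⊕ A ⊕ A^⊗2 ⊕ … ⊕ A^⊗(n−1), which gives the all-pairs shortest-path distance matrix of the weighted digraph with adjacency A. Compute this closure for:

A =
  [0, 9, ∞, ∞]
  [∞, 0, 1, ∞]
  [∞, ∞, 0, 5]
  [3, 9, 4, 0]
Closure =
  [0, 9, 10, 15]
  [9, 0, 1, 6]
  [8, 14, 0, 5]
  [3, 9, 4, 0]

This is the Floyd-Warshall all-pairs shortest-path computation. For each intermediate vertex k = 0, 1, …, 3, update dist[i][j] ← min(dist[i][j], dist[i][k] + dist[k][j]). The final matrix gives, for each (i, j), the minimum total weight of any directed path from i to j (possibly empty when i = j).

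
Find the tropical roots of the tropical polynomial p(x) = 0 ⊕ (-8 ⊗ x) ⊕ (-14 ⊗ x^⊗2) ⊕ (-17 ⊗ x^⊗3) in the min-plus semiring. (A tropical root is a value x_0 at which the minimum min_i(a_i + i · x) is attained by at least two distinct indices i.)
Roots: {3, 6, 8}

Each tropical root is a break point of the lower envelope of the lines y = a_i + i · x (there are 4 lines, with slopes 0, 1, ..., 3). Only the lines that attain the minimum somewhere contribute to roots; other lines are dominated. Here the surviving (envelope) indices are i = 3, i = 2, i = 1, i = 0.
Intersections between consecutive envelope lines give the roots: for adjacent envelope indices i < j the intersection is x = (a_i − a_j) / (j − i). Reading off the sorted break points: {3, 6, 8}.
Verification: at each break x_0, at least two indices attain the minimum of min_i(a_i + i · x_0).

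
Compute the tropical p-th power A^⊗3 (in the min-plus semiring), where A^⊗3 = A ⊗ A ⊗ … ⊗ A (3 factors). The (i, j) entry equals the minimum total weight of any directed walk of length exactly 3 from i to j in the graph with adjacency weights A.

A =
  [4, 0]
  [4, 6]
A^⊗3 =
  [8, 4]
  [8, 8]

Each entry (A^⊗3)_ij equals the minimum over all length-3 walks i = v_0 → v_1 → … → v_3 = j of Σ_t A[v_t][v_{t+1}]. For example, for (i, j) = (0, 1) we minimise over 4 possible intermediate vertex sequences; the minimum is 4, attained along the walk 0 → 1 → 0 → 1.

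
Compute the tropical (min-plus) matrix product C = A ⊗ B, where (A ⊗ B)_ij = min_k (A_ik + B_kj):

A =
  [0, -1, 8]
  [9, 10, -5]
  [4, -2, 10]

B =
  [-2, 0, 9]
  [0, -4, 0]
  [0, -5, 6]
A ⊗ B =
  [-2, -5, -1]
  [-5, -10, 1]
  [-2, -6, -2]

Apply the min-plus product entry-by-entry:
  C[0][0] = min over k of (A[0][0] + B[0][0] = 0 + -2 = -2, A[0][1] + B[1][0] = -1 + 0 = -1, A[0][2] + B[2][0] = 8 + 0 = 8) = -2 (attained at k = 0)
  C[0][1] = min over k of (A[0][0] + B[0][1] = 0 + 0 = 0, A[0][1] + B[1][1] = -1 + -4 = -5, A[0][2] + B[2][1] = 8 + -5 = 3) = -5 (attained at k = 1)
  C[0][2] = min over k of (A[0][0] + B[0][2] = 0 + 9 = 9, A[0][1] + B[1][2] = -1 + 0 = -1, A[0][2] + B[2][2] = 8 + 6 = 14) = -1 (attained at k = 1)
  C[1][0] = min over k of (A[1][0] + B[0][0] = 9 + -2 = 7, A[1][1] + B[1][0] = 10 + 0 = 10, A[1][2] + B[2][0] = -5 + 0 = -5) = -5 (attained at k = 2)
  C[1][1] = min over k of (A[1][0] + B[0][1] = 9 + 0 = 9, A[1][1] + B[1][1] = 10 + -4 = 6, A[1][2] + B[2][1] = -5 + -5 = -10) = -10 (attained at k = 2)
  C[1][2] = min over k of (A[1][0] + B[0][2] = 9 + 9 = 18, A[1][1] + B[1][2] = 10 + 0 = 10, A[1][2] + B[2][2] = -5 + 6 = 1) = 1 (attained at k = 2)
  C[2][0] = min over k of (A[2][0] + B[0][0] = 4 + -2 = 2, A[2][1] + B[1][0] = -2 + 0 = -2, A[2][2] + B[2][0] = 10 + 0 = 10) = -2 (attained at k = 1)
  C[2][1] = min over k of (A[2][0] + B[0][1] = 4 + 0 = 4, A[2][1] + B[1][1] = -2 + -4 = -6, A[2][2] + B[2][1] = 10 + -5 = 5) = -6 (attained at k = 1)
  C[2][2] = min over k of (A[2][0] + B[0][2] = 4 + 9 = 13, A[2][1] + B[1][2] = -2 + 0 = -2, A[2][2] + B[2][2] = 10 + 6 = 16) = -2 (attained at k = 1)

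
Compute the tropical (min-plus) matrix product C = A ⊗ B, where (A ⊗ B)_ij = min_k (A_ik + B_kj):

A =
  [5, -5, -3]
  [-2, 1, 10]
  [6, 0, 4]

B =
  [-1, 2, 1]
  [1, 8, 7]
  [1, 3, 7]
A ⊗ B =
  [-4, 0, 2]
  [-3, 0, -1]
  [1, 7, 7]

Apply the min-plus product entry-by-entry:
  C[0][0] = min over k of (A[0][0] + B[0][0] = 5 + -1 = 4, A[0][1] + B[1][0] = -5 + 1 = -4, A[0][2] + B[2][0] = -3 + 1 = -2) = -4 (attained at k = 1)
  C[0][1] = min over k of (A[0][0] + B[0][1] = 5 + 2 = 7, A[0][1] + B[1][1] = -5 + 8 = 3, A[0][2] + B[2][1] = -3 + 3 = 0) = 0 (attained at k = 2)
  C[0][2] = min over k of (A[0][0] + B[0][2] = 5 + 1 = 6, A[0][1] + B[1][2] = -5 + 7 = 2, A[0][2] + B[2][2] = -3 + 7 = 4) = 2 (attained at k = 1)
  C[1][0] = min over k of (A[1][0] + B[0][0] = -2 + -1 = -3, A[1][1] + B[1][0] = 1 + 1 = 2, A[1][2] + B[2][0] = 10 + 1 = 11) = -3 (attained at k = 0)
  C[1][1] = min over k of (A[1][0] + B[0][1] = -2 + 2 = 0, A[1][1] + B[1][1] = 1 + 8 = 9, A[1][2] + B[2][1] = 10 + 3 = 13) = 0 (attained at k = 0)
  C[1][2] = min over k of (A[1][0] + B[0][2] = -2 + 1 = -1, A[1][1] + B[1][2] = 1 + 7 = 8, A[1][2] + B[2][2] = 10 + 7 = 17) = -1 (attained at k = 0)
  C[2][0] = min over k of (A[2][0] + B[0][0] = 6 + -1 = 5, A[2][1] + B[1][0] = 0 + 1 = 1, A[2][2] + B[2][0] = 4 + 1 = 5) = 1 (attained at k = 1)
  C[2][1] = min over k of (A[2][0] + B[0][1] = 6 + 2 = 8, A[2][1] + B[1][1] = 0 + 8 = 8, A[2][2] + B[2][1] = 4 + 3 = 7) = 7 (attained at k = 2)
  C[2][2] = min over k of (A[2][0] + B[0][2] = 6 + 1 = 7, A[2][1] + B[1][2] = 0 + 7 = 7, A[2][2] + B[2][2] = 4 + 7 = 11) = 7 (attained at k = 0)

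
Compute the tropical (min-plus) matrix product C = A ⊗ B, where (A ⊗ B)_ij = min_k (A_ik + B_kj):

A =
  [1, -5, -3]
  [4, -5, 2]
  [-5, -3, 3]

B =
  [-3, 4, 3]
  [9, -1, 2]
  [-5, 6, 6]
A ⊗ B =
  [-8, -6, -3]
  [-3, -6, -3]
  [-8, -4, -2]

Apply the min-plus product entry-by-entry:
  C[0][0] = min over k of (A[0][0] + B[0][0] = 1 + -3 = -2, A[0][1] + B[1][0] = -5 + 9 = 4, A[0][2] + B[2][0] = -3 + -5 = -8) = -8 (attained at k = 2)
  C[0][1] = min over k of (A[0][0] + B[0][1] = 1 + 4 = 5, A[0][1] + B[1][1] = -5 + -1 = -6, A[0][2] + B[2][1] = -3 + 6 = 3) = -6 (attained at k = 1)
  C[0][2] = min over k of (A[0][0] + B[0][2] = 1 + 3 = 4, A[0][1] + B[1][2] = -5 + 2 = -3, A[0][2] + B[2][2] = -3 + 6 = 3) = -3 (attained at k = 1)
  C[1][0] = min over k of (A[1][0] + B[0][0] = 4 + -3 = 1, A[1][1] + B[1][0] = -5 + 9 = 4, A[1][2] + B[2][0] = 2 + -5 = -3) = -3 (attained at k = 2)
  C[1][1] = min over k of (A[1][0] + B[0][1] = 4 + 4 = 8, A[1][1] + B[1][1] = -5 + -1 = -6, A[1][2] + B[2][1] = 2 + 6 = 8) = -6 (attained at k = 1)
  C[1][2] = min over k of (A[1][0] + B[0][2] = 4 + 3 = 7, A[1][1] + B[1][2] = -5 + 2 = -3, A[1][2] + B[2][2] = 2 + 6 = 8) = -3 (attained at k = 1)
  C[2][0] = min over k of (A[2][0] + B[0][0] = -5 + -3 = -8, A[2][1] + B[1][0] = -3 + 9 = 6, A[2][2] + B[2][0] = 3 + -5 = -2) = -8 (attained at k = 0)
  C[2][1] = min over k of (A[2][0] + B[0][1] = -5 + 4 = -1, A[2][1] + B[1][1] = -3 + -1 = -4, A[2][2] + B[2][1] = 3 + 6 = 9) = -4 (attained at k = 1)
  C[2][2] = min over k of (A[2][0] + B[0][2] = -5 + 3 = -2, A[2][1] + B[1][2] = -3 + 2 = -1, A[2][2] + B[2][2] = 3 + 6 = 9) = -2 (attained at k = 0)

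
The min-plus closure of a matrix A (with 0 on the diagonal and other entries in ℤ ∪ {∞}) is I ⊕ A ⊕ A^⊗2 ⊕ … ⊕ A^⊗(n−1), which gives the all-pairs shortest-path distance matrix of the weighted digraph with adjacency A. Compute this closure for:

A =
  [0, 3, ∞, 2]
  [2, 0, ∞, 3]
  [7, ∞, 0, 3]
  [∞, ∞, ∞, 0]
Closure =
  [0, 3, ∞, 2]
  [2, 0, ∞, 3]
  [7, 10, 0, 3]
  [∞, ∞, ∞, 0]

This is the Floyd-Warshall all-pairs shortest-path computation. For each intermediate vertex k = 0, 1, …, 3, update dist[i][j] ← min(dist[i][j], dist[i][k] + dist[k][j]). The final matrix gives, for each (i, j), the minimum total weight of any directed path from i to j (possibly empty when i = j).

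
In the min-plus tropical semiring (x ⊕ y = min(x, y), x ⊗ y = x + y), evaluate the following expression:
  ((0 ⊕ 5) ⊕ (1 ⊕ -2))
((0 ⊕ 5) ⊕ (1 ⊕ -2)) = -2

Expand innermost to outermost. Recall ⊕ takes the minimum of its arguments and ⊗ takes their sum. Working out the expression ((0 ⊕ 5) ⊕ (1 ⊕ -2)) gives -2.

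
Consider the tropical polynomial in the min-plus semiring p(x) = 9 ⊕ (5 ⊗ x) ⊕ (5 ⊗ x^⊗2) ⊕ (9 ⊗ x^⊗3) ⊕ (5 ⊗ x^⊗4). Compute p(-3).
p(-3) = -7

A tropical monomial a ⊗ x^⊗i evaluates to a + i · x. Evaluating each term at x = -3:
  Term 0 contributes 9 + 0 · -3 = 9
  Term 1 contributes 5 + 1 · -3 = 2
  Term 2 contributes 5 + 2 · -3 = -1
  Term 3 contributes 9 + 3 · -3 = 0
  Term 4 contributes 5 + 4 · -3 = -7
p(-3) = ⊕ of these = min[9, 2, -1, 0, -7] = -7.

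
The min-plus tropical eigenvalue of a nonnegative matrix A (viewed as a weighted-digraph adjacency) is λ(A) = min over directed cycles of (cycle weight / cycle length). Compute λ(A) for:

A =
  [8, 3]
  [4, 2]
λ(A) = 2

Enumerate directed cycles and compute their means (weight / length). Sample:
  cycle 0 → 0: weight = 8, length = 1, mean = 8/1 ≈ 8.000
  cycle 1 → 1: weight = 2, length = 1, mean = 2/1 ≈ 2.000
  cycle 0 → 1 → 0: weight = 7, length = 2, mean = 7/2 ≈ 3.500
  cycle 1 → 0 → 1: weight = 7, length = 2, mean = 7/2 ≈ 3.500
Minimum mean = 2.000, attained e.g. along the cycle 1 → 1 with weight 2 and length 1. So λ(A) = 2/1 = 2.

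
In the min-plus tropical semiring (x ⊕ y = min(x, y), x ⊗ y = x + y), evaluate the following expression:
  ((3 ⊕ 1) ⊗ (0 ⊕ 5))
((3 ⊕ 1) ⊗ (0 ⊕ 5)) = 1

Expand innermost to outermost. Recall ⊕ takes the minimum of its arguments and ⊗ takes their sum. Working out the expression ((3 ⊕ 1) ⊗ (0 ⊕ 5)) gives 1.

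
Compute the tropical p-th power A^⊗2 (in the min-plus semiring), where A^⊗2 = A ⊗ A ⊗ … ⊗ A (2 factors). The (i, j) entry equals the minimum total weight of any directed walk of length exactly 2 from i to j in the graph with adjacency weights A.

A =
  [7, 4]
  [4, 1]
A^⊗2 =
  [8, 5]
  [5, 2]

Each entry (A^⊗2)_ij equals the minimum over all length-2 walks i = v_0 → v_1 → … → v_2 = j of Σ_t A[v_t][v_{t+1}]. For example, for (i, j) = (0, 1) we minimise over 2 possible intermediate vertex sequences; the minimum is 5, attained along the walk 0 → 1 → 1.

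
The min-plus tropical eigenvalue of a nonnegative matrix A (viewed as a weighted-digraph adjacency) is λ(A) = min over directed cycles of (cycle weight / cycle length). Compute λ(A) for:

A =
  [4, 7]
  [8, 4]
λ(A) = 4

Enumerate directed cycles and compute their means (weight / length). Sample:
  cycle 0 → 0: weight = 4, length = 1, mean = 4/1 ≈ 4.000
  cycle 1 → 1: weight = 4, length = 1, mean = 4/1 ≈ 4.000
  cycle 0 → 1 → 0: weight = 15, length = 2, mean = 15/2 ≈ 7.500
  cycle 1 → 0 → 1: weight = 15, length = 2, mean = 15/2 ≈ 7.500
Minimum mean = 4.000, attained e.g. along the cycle 0 → 0 with weight 4 and length 1. So λ(A) = 4/1 = 4.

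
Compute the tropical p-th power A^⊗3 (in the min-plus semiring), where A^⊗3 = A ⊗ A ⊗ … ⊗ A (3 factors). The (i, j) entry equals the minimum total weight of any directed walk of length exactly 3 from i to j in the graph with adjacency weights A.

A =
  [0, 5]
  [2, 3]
A^⊗3 =
  [0, 5]
  [2, 7]

Each entry (A^⊗3)_ij equals the minimum over all length-3 walks i = v_0 → v_1 → … → v_3 = j of Σ_t A[v_t][v_{t+1}]. For example, for (i, j) = (0, 1) we minimise over 4 possible intermediate vertex sequences; the minimum is 5, attained along the walk 0 → 0 → 0 → 1.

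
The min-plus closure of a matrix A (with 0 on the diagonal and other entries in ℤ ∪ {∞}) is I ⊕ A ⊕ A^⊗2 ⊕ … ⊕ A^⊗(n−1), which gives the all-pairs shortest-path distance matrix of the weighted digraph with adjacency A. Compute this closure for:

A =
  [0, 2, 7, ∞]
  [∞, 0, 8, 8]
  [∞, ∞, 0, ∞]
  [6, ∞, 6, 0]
Closure =
  [0, 2, 7, 10]
  [14, 0, 8, 8]
  [∞, ∞, 0, ∞]
  [6, 8, 6, 0]

This is the Floyd-Warshall all-pairs shortest-path computation. For each intermediate vertex k = 0, 1, …, 3, update dist[i][j] ← min(dist[i][j], dist[i][k] + dist[k][j]). The final matrix gives, for each (i, j), the minimum total weight of any directed path from i to j (possibly empty when i = j).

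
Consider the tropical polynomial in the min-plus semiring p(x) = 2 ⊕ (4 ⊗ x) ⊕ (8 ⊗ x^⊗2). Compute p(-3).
p(-3) = 1

A tropical monomial a ⊗ x^⊗i evaluates to a + i · x. Evaluating each term at x = -3:
  Term 0 contributes 2 + 0 · -3 = 2
  Term 1 contributes 4 + 1 · -3 = 1
  Term 2 contributes 8 + 2 · -3 = 2
p(-3) = ⊕ of these = min[2, 1, 2] = 1.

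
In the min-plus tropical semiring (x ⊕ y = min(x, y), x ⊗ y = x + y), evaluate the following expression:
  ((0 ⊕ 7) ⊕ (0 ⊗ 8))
((0 ⊕ 7) ⊕ (0 ⊗ 8)) = 0

Expand innermost to outermost. Recall ⊕ takes the minimum of its arguments and ⊗ takes their sum. Working out the expression ((0 ⊕ 7) ⊕ (0 ⊗ 8)) gives 0.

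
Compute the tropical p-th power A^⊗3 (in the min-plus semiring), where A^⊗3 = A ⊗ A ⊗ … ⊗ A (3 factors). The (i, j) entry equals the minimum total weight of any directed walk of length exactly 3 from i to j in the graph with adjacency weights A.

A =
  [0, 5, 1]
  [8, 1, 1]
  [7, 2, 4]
A^⊗3 =
  [0, 3, 1]
  [8, 3, 3]
  [7, 4, 4]

Each entry (A^⊗3)_ij equals the minimum over all length-3 walks i = v_0 → v_1 → … → v_3 = j of Σ_t A[v_t][v_{t+1}]. For example, for (i, j) = (0, 2) we minimise over 9 possible intermediate vertex sequences; the minimum is 1, attained along the walk 0 → 0 → 0 → 2.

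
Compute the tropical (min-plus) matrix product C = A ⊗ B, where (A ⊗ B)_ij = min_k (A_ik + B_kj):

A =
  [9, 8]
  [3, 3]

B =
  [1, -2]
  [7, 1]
A ⊗ B =
  [10, 7]
  [4, 1]

Apply the min-plus product entry-by-entry:
  C[0][0] = min over k of (A[0][0] + B[0][0] = 9 + 1 = 10, A[0][1] + B[1][0] = 8 + 7 = 15) = 10 (attained at k = 0)
  C[0][1] = min over k of (A[0][0] + B[0][1] = 9 + -2 = 7, A[0][1] + B[1][1] = 8 + 1 = 9) = 7 (attained at k = 0)
  C[1][0] = min over k of (A[1][0] + B[0][0] = 3 + 1 = 4, A[1][1] + B[1][0] = 3 + 7 = 10) = 4 (attained at k = 0)
  C[1][1] = min over k of (A[1][0] + B[0][1] = 3 + -2 = 1, A[1][1] + B[1][1] = 3 + 1 = 4) = 1 (attained at k = 0)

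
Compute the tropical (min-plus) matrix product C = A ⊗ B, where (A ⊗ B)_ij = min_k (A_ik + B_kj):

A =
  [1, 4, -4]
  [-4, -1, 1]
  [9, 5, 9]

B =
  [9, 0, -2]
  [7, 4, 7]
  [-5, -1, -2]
A ⊗ B =
  [-9, -5, -6]
  [-4, -4, -6]
  [4, 8, 7]

Apply the min-plus product entry-by-entry:
  C[0][0] = min over k of (A[0][0] + B[0][0] = 1 + 9 = 10, A[0][1] + B[1][0] = 4 + 7 = 11, A[0][2] + B[2][0] = -4 + -5 = -9) = -9 (attained at k = 2)
  C[0][1] = min over k of (A[0][0] + B[0][1] = 1 + 0 = 1, A[0][1] + B[1][1] = 4 + 4 = 8, A[0][2] + B[2][1] = -4 + -1 = -5) = -5 (attained at k = 2)
  C[0][2] = min over k of (A[0][0] + B[0][2] = 1 + -2 = -1, A[0][1] + B[1][2] = 4 + 7 = 11, A[0][2] + B[2][2] = -4 + -2 = -6) = -6 (attained at k = 2)
  C[1][0] = min over k of (A[1][0] + B[0][0] = -4 + 9 = 5, A[1][1] + B[1][0] = -1 + 7 = 6, A[1][2] + B[2][0] = 1 + -5 = -4) = -4 (attained at k = 2)
  C[1][1] = min over k of (A[1][0] + B[0][1] = -4 + 0 = -4, A[1][1] + B[1][1] = -1 + 4 = 3, A[1][2] + B[2][1] = 1 + -1 = 0) = -4 (attained at k = 0)
  C[1][2] = min over k of (A[1][0] + B[0][2] = -4 + -2 = -6, A[1][1] + B[1][2] = -1 + 7 = 6, A[1][2] + B[2][2] = 1 + -2 = -1) = -6 (attained at k = 0)
  C[2][0] = min over k of (A[2][0] + B[0][0] = 9 + 9 = 18, A[2][1] + B[1][0] = 5 + 7 = 12, A[2][2] + B[2][0] = 9 + -5 = 4) = 4 (attained at k = 2)
  C[2][1] = min over k of (A[2][0] + B[0][1] = 9 + 0 = 9, A[2][1] + B[1][1] = 5 + 4 = 9, A[2][2] + B[2][1] = 9 + -1 = 8) = 8 (attained at k = 2)
  C[2][2] = min over k of (A[2][0] + B[0][2] = 9 + -2 = 7, A[2][1] + B[1][2] = 5 + 7 = 12, A[2][2] + B[2][2] = 9 + -2 = 7) = 7 (attained at k = 0)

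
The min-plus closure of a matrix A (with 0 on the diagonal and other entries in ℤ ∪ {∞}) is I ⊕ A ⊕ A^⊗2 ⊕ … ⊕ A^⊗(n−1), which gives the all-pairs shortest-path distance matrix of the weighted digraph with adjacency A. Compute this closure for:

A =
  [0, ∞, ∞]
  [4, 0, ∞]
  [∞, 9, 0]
Closure =
  [0, ∞, ∞]
  [4, 0, ∞]
  [13, 9, 0]

This is the Floyd-Warshall all-pairs shortest-path computation. For each intermediate vertex k = 0, 1, …, 2, update dist[i][j] ← min(dist[i][j], dist[i][k] + dist[k][j]). The final matrix gives, for each (i, j), the minimum total weight of any directed path from i to j (possibly empty when i = j).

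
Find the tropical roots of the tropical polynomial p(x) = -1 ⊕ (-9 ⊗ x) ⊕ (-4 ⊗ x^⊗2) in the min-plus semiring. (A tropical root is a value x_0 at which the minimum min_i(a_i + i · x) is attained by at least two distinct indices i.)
Roots: {-5, 8}

Each tropical root is a break point of the lower envelope of the lines y = a_i + i · x (there are 3 lines, with slopes 0, 1, ..., 2). Only the lines that attain the minimum somewhere contribute to roots; other lines are dominated. Here the surviving (envelope) indices are i = 2, i = 1, i = 0.
Intersections between consecutive envelope lines give the roots: for adjacent envelope indices i < j the intersection is x = (a_i − a_j) / (j − i). Reading off the sorted break points: {-5, 8}.
Verification: at each break x_0, at least two indices attain the minimum of min_i(a_i + i · x_0).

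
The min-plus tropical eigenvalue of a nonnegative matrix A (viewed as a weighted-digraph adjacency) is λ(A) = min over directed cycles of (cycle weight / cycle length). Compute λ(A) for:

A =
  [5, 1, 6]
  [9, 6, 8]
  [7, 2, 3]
λ(A) = 3

Enumerate directed cycles and compute their means (weight / length). Sample:
  cycle 0 → 0: weight = 5, length = 1, mean = 5/1 ≈ 5.000
  cycle 1 → 1: weight = 6, length = 1, mean = 6/1 ≈ 6.000
  cycle 2 → 2: weight = 3, length = 1, mean = 3/1 ≈ 3.000
  cycle 0 → 1 → 0: weight = 10, length = 2, mean = 10/2 ≈ 5.000
  cycle 0 → 2 → 0: weight = 13, length = 2, mean = 13/2 ≈ 6.500
  cycle 1 → 0 → 1: weight = 10, length = 2, mean = 10/2 ≈ 5.000
Minimum mean = 3.000, attained e.g. along the cycle 2 → 2 with weight 3 and length 1. So λ(A) = 3/1 = 3.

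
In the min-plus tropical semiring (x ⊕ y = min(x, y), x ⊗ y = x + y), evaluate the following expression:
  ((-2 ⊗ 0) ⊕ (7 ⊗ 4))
((-2 ⊗ 0) ⊕ (7 ⊗ 4)) = -2

Expand innermost to outermost. Recall ⊕ takes the minimum of its arguments and ⊗ takes their sum. Working out the expression ((-2 ⊗ 0) ⊕ (7 ⊗ 4)) gives -2.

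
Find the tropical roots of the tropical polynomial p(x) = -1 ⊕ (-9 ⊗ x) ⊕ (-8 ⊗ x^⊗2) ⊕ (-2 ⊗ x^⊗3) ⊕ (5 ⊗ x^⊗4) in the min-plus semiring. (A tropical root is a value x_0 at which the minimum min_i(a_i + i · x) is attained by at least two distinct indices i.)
Roots: {-7, -6, -1, 8}

Each tropical root is a break point of the lower envelope of the lines y = a_i + i · x (there are 5 lines, with slopes 0, 1, ..., 4). Only the lines that attain the minimum somewhere contribute to roots; other lines are dominated. Here the surviving (envelope) indices are i = 4, i = 3, i = 2, i = 1, i = 0.
Intersections between consecutive envelope lines give the roots: for adjacent envelope indices i < j the intersection is x = (a_i − a_j) / (j − i). Reading off the sorted break points: {-7, -6, -1, 8}.
Verification: at each break x_0, at least two indices attain the minimum of min_i(a_i + i · x_0).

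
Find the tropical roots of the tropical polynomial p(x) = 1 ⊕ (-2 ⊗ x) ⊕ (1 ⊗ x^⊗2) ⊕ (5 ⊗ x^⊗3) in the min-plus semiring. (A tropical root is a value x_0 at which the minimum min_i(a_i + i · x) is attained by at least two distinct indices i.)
Roots: {-4, -3, 3}

Each tropical root is a break point of the lower envelope of the lines y = a_i + i · x (there are 4 lines, with slopes 0, 1, ..., 3). Only the lines that attain the minimum somewhere contribute to roots; other lines are dominated. Here the surviving (envelope) indices are i = 3, i = 2, i = 1, i = 0.
Intersections between consecutive envelope lines give the roots: for adjacent envelope indices i < j the intersection is x = (a_i − a_j) / (j − i). Reading off the sorted break points: {-4, -3, 3}.
Verification: at each break x_0, at least two indices attain the minimum of min_i(a_i + i · x_0).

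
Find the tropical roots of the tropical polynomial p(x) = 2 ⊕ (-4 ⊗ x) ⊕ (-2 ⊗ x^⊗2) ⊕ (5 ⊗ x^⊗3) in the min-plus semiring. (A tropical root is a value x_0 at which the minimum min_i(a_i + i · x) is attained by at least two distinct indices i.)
Roots: {-7, -2, 6}

Each tropical root is a break point of the lower envelope of the lines y = a_i + i · x (there are 4 lines, with slopes 0, 1, ..., 3). Only the lines that attain the minimum somewhere contribute to roots; other lines are dominated. Here the surviving (envelope) indices are i = 3, i = 2, i = 1, i = 0.
Intersections between consecutive envelope lines give the roots: for adjacent envelope indices i < j the intersection is x = (a_i − a_j) / (j − i). Reading off the sorted break points: {-7, -2, 6}.
Verification: at each break x_0, at least two indices attain the minimum of min_i(a_i + i · x_0).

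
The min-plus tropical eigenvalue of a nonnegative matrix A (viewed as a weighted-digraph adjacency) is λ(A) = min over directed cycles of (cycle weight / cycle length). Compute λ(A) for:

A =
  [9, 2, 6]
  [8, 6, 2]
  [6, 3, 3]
λ(A) = 5/2

Enumerate directed cycles and compute their means (weight / length). Sample:
  cycle 0 → 0: weight = 9, length = 1, mean = 9/1 ≈ 9.000
  cycle 1 → 1: weight = 6, length = 1, mean = 6/1 ≈ 6.000
  cycle 2 → 2: weight = 3, length = 1, mean = 3/1 ≈ 3.000
  cycle 0 → 1 → 0: weight = 10, length = 2, mean = 10/2 ≈ 5.000
  cycle 0 → 2 → 0: weight = 12, length = 2, mean = 12/2 ≈ 6.000
  cycle 1 → 0 → 1: weight = 10, length = 2, mean = 10/2 ≈ 5.000
Minimum mean = 2.500, attained e.g. along the cycle 1 → 2 → 1 with weight 5 and length 2. So λ(A) = 5/2 = 5/2.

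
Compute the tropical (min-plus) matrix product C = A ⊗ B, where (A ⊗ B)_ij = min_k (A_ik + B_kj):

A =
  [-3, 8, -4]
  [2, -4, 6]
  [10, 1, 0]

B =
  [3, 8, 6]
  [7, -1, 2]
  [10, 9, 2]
A ⊗ B =
  [0, 5, -2]
  [3, -5, -2]
  [8, 0, 2]

Apply the min-plus product entry-by-entry:
  C[0][0] = min over k of (A[0][0] + B[0][0] = -3 + 3 = 0, A[0][1] + B[1][0] = 8 + 7 = 15, A[0][2] + B[2][0] = -4 + 10 = 6) = 0 (attained at k = 0)
  C[0][1] = min over k of (A[0][0] + B[0][1] = -3 + 8 = 5, A[0][1] + B[1][1] = 8 + -1 = 7, A[0][2] + B[2][1] = -4 + 9 = 5) = 5 (attained at k = 0)
  C[0][2] = min over k of (A[0][0] + B[0][2] = -3 + 6 = 3, A[0][1] + B[1][2] = 8 + 2 = 10, A[0][2] + B[2][2] = -4 + 2 = -2) = -2 (attained at k = 2)
  C[1][0] = min over k of (A[1][0] + B[0][0] = 2 + 3 = 5, A[1][1] + B[1][0] = -4 + 7 = 3, A[1][2] + B[2][0] = 6 + 10 = 16) = 3 (attained at k = 1)
  C[1][1] = min over k of (A[1][0] + B[0][1] = 2 + 8 = 10, A[1][1] + B[1][1] = -4 + -1 = -5, A[1][2] + B[2][1] = 6 + 9 = 15) = -5 (attained at k = 1)
  C[1][2] = min over k of (A[1][0] + B[0][2] = 2 + 6 = 8, A[1][1] + B[1][2] = -4 + 2 = -2, A[1][2] + B[2][2] = 6 + 2 = 8) = -2 (attained at k = 1)
  C[2][0] = min over k of (A[2][0] + B[0][0] = 10 + 3 = 13, A[2][1] + B[1][0] = 1 + 7 = 8, A[2][2] + B[2][0] = 0 + 10 = 10) = 8 (attained at k = 1)
  C[2][1] = min over k of (A[2][0] + B[0][1] = 10 + 8 = 18, A[2][1] + B[1][1] = 1 + -1 = 0, A[2][2] + B[2][1] = 0 + 9 = 9) = 0 (attained at k = 1)
  C[2][2] = min over k of (A[2][0] + B[0][2] = 10 + 6 = 16, A[2][1] + B[1][2] = 1 + 2 = 3, A[2][2] + B[2][2] = 0 + 2 = 2) = 2 (attained at k = 2)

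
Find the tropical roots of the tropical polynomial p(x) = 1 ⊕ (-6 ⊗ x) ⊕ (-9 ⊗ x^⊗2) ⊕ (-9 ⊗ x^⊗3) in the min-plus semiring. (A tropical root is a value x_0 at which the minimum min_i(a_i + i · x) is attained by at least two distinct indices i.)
Roots: {0, 3, 7}

Each tropical root is a break point of the lower envelope of the lines y = a_i + i · x (there are 4 lines, with slopes 0, 1, ..., 3). Only the lines that attain the minimum somewhere contribute to roots; other lines are dominated. Here the surviving (envelope) indices are i = 3, i = 2, i = 1, i = 0.
Intersections between consecutive envelope lines give the roots: for adjacent envelope indices i < j the intersection is x = (a_i − a_j) / (j − i). Reading off the sorted break points: {0, 3, 7}.
Verification: at each break x_0, at least two indices attain the minimum of min_i(a_i + i · x_0).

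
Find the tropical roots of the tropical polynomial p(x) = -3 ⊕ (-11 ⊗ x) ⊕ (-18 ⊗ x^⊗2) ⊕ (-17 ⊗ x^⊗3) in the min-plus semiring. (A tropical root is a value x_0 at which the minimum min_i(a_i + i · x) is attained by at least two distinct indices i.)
Roots: {-1, 7, 8}

Each tropical root is a break point of the lower envelope of the lines y = a_i + i · x (there are 4 lines, with slopes 0, 1, ..., 3). Only the lines that attain the minimum somewhere contribute to roots; other lines are dominated. Here the surviving (envelope) indices are i = 3, i = 2, i = 1, i = 0.
Intersections between consecutive envelope lines give the roots: for adjacent envelope indices i < j the intersection is x = (a_i − a_j) / (j − i). Reading off the sorted break points: {-1, 7, 8}.
Verification: at each break x_0, at least two indices attain the minimum of min_i(a_i + i · x_0).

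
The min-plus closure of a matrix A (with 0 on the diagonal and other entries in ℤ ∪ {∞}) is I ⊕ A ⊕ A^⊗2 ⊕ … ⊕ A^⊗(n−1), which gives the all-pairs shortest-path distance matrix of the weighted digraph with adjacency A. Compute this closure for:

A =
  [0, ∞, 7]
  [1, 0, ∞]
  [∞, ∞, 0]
Closure =
  [0, ∞, 7]
  [1, 0, 8]
  [∞, ∞, 0]

This is the Floyd-Warshall all-pairs shortest-path computation. For each intermediate vertex k = 0, 1, …, 2, update dist[i][j] ← min(dist[i][j], dist[i][k] + dist[k][j]). The final matrix gives, for each (i, j), the minimum total weight of any directed path from i to j (possibly empty when i = j).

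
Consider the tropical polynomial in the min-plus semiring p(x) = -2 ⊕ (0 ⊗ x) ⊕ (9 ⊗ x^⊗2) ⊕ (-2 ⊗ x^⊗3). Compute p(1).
p(1) = -2

A tropical monomial a ⊗ x^⊗i evaluates to a + i · x. Evaluating each term at x = 1:
  Term 0 contributes -2 + 0 · 1 = -2
  Term 1 contributes 0 + 1 · 1 = 1
  Term 2 contributes 9 + 2 · 1 = 11
  Term 3 contributes -2 + 3 · 1 = 1
p(1) = ⊕ of these = min[-2, 1, 11, 1] = -2.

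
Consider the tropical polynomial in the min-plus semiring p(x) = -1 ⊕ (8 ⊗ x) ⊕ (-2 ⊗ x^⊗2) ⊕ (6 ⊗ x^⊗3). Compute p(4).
p(4) = -1

A tropical monomial a ⊗ x^⊗i evaluates to a + i · x. Evaluating each term at x = 4:
  Term 0 contributes -1 + 0 · 4 = -1
  Term 1 contributes 8 + 1 · 4 = 12
  Term 2 contributes -2 + 2 · 4 = 6
  Term 3 contributes 6 + 3 · 4 = 18
p(4) = ⊕ of these = min[-1, 12, 6, 18] = -1.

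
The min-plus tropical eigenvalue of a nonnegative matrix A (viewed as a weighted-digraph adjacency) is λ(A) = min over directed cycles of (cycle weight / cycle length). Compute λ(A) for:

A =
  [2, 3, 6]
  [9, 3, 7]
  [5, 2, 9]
λ(A) = 2

Enumerate directed cycles and compute their means (weight / length). Sample:
  cycle 0 → 0: weight = 2, length = 1, mean = 2/1 ≈ 2.000
  cycle 1 → 1: weight = 3, length = 1, mean = 3/1 ≈ 3.000
  cycle 2 → 2: weight = 9, length = 1, mean = 9/1 ≈ 9.000
  cycle 0 → 1 → 0: weight = 12, length = 2, mean = 12/2 ≈ 6.000
  cycle 0 → 2 → 0: weight = 11, length = 2, mean = 11/2 ≈ 5.500
  cycle 1 → 0 → 1: weight = 12, length = 2, mean = 12/2 ≈ 6.000
Minimum mean = 2.000, attained e.g. along the cycle 0 → 0 with weight 2 and length 1. So λ(A) = 2/1 = 2.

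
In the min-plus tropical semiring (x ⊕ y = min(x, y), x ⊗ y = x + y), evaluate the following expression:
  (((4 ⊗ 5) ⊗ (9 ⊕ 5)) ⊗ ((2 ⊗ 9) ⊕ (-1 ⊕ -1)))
(((4 ⊗ 5) ⊗ (9 ⊕ 5)) ⊗ ((2 ⊗ 9) ⊕ (-1 ⊕ -1))) = 13

Expand innermost to outermost. Recall ⊕ takes the minimum of its arguments and ⊗ takes their sum. Working out the expression (((4 ⊗ 5) ⊗ (9 ⊕ 5)) ⊗ ((2 ⊗ 9) ⊕ (-1 ⊕ -1))) gives 13.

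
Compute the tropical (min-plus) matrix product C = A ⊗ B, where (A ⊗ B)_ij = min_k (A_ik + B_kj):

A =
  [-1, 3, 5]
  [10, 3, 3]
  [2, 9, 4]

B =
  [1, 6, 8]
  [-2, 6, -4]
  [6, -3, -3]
A ⊗ B =
  [0, 2, -1]
  [1, 0, -1]
  [3, 1, 1]

Apply the min-plus product entry-by-entry:
  C[0][0] = min over k of (A[0][0] + B[0][0] = -1 + 1 = 0, A[0][1] + B[1][0] = 3 + -2 = 1, A[0][2] + B[2][0] = 5 + 6 = 11) = 0 (attained at k = 0)
  C[0][1] = min over k of (A[0][0] + B[0][1] = -1 + 6 = 5, A[0][1] + B[1][1] = 3 + 6 = 9, A[0][2] + B[2][1] = 5 + -3 = 2) = 2 (attained at k = 2)
  C[0][2] = min over k of (A[0][0] + B[0][2] = -1 + 8 = 7, A[0][1] + B[1][2] = 3 + -4 = -1, A[0][2] + B[2][2] = 5 + -3 = 2) = -1 (attained at k = 1)
  C[1][0] = min over k of (A[1][0] + B[0][0] = 10 + 1 = 11, A[1][1] + B[1][0] = 3 + -2 = 1, A[1][2] + B[2][0] = 3 + 6 = 9) = 1 (attained at k = 1)
  C[1][1] = min over k of (A[1][0] + B[0][1] = 10 + 6 = 16, A[1][1] + B[1][1] = 3 + 6 = 9, A[1][2] + B[2][1] = 3 + -3 = 0) = 0 (attained at k = 2)
  C[1][2] = min over k of (A[1][0] + B[0][2] = 10 + 8 = 18, A[1][1] + B[1][2] = 3 + -4 = -1, A[1][2] + B[2][2] = 3 + -3 = 0) = -1 (attained at k = 1)
  C[2][0] = min over k of (A[2][0] + B[0][0] = 2 + 1 = 3, A[2][1] + B[1][0] = 9 + -2 = 7, A[2][2] + B[2][0] = 4 + 6 = 10) = 3 (attained at k = 0)
  C[2][1] = min over k of (A[2][0] + B[0][1] = 2 + 6 = 8, A[2][1] + B[1][1] = 9 + 6 = 15, A[2][2] + B[2][1] = 4 + -3 = 1) = 1 (attained at k = 2)
  C[2][2] = min over k of (A[2][0] + B[0][2] = 2 + 8 = 10, A[2][1] + B[1][2] = 9 + -4 = 5, A[2][2] + B[2][2] = 4 + -3 = 1) = 1 (attained at k = 2)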